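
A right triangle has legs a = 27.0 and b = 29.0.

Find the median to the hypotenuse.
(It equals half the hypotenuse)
Hypotenuse c = √(a² + b²) = √(729 + 841) = √1570 ≈ 39.6232
Median to hypotenuse = c/2 ≈ 39.6232/2 ≈ 19.8116

Median = 19.81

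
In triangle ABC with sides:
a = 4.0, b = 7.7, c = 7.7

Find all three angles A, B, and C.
Law of cosines for each angle (a² = 16, b² = 59.29, c² = 59.29):
cos(A) = (b² + c² − a²)/(2bc) = (59.29 + 59.29 − 16)/(2·7.7·7.7) = 102.58/118.58 ≈ 0.86507  ⇒  A ≈ 30.1093°
cos(B) = (a² + c² − b²)/(2ac) = (16 + 59.29 − 59.29)/(2·4.0·7.7) = 16/61.6 ≈ 0.25974  ⇒  B ≈ 74.9453°
cos(C) = (a² + b² − c²)/(2ab) = (16 + 59.29 − 59.29)/(2·4.0·7.7) = 16/61.6 ≈ 0.25974  ⇒  C ≈ 74.9453°
Check: A + B + C ≈ 180°

A = 30.11°, B = 74.95°, C = 74.95°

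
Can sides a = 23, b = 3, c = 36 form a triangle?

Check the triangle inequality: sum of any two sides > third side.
a + b vs c: 23 + 3 = 26 ≤ 36  ✗
a + c vs b: 23 + 36 = 59 > 3  ✓
b + c vs a: 3 + 36 = 39 > 23  ✓

No: 23 + 3 = 26 is not > 36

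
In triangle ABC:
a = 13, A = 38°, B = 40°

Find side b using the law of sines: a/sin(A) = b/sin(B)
a/sin(A) = b/sin(B)  ⇒  b = a·sin(B)/sin(A) = 13·sin(40°)/sin(38°)
sin(40°) ≈ 0.642788, sin(38°) ≈ 0.615661
b ≈ 13·0.642788/0.615661 ≈ 8.35624/0.615661 ≈ 13.5728

b = 13.57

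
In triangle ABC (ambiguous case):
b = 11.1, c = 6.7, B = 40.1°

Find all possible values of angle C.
b/sin(B) = c/sin(C)  ⇒  sin(C) = c·sin(B)/b = 6.7·sin(40.1°)/11.1
sin(40.1°) ≈ 0.644124
sin(C) ≈ 6.7·0.644124/11.1 ≈ 4.31563/11.1 ≈ 0.388795
Candidate 1: C₁ = arcsin(0.388795) ≈ 22.8796°  →  A = 180° − 40.1° − 22.8796° ≈ 117.02° > 0, valid
Candidate 2: C₂ = 180° − C₁ ≈ 157.12°  →  A = 180° − 40.1° − 157.12° ≈ -17.2204° ≤ 0, not a valid triangle

C = 22.88° (one solution)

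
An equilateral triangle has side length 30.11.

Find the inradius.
r = Area/s with s the semi-perimeter.
Area = (√3/4)·30.11² = (√3/4)·906.6121 ≈ 0.433013·906.6121 ≈ 392.575
s = 3·30.11/2 = 45.165
r ≈ 392.575/45.165 ≈ 8.69201
(Equivalently r = side/(2√3) = 30.11/3.4641 ≈ 8.69201.)

r = 8.692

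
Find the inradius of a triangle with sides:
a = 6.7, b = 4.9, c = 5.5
r = Area/s where s is the semi-perimeter.
s = (6.7 + 4.9 + 5.5)/2 = 17.1/2 = 8.55
Area = √(s(s−a)(s−b)(s−c)) = √(8.55·1.85·3.65·3.05) ≈ √176.088 ≈ 13.2698
r ≈ 13.2698/8.55 ≈ 1.55203

r = 1.552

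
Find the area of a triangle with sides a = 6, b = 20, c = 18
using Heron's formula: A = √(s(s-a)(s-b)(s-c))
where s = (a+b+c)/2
s = (6 + 20 + 18)/2 = 44/2 = 22
s − a = 16, s − b = 2, s − c = 4
s(s−a)(s−b)(s−c) = 22·16·2·4 = 2816
Area = √2816 ≈ 53.066

s = 22.0, Area = 53.07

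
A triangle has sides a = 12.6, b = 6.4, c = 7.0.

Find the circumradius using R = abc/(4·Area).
First find the area with Heron's formula.
s = (12.6 + 6.4 + 7.0)/2 = 13
Area = √(s(s−a)(s−b)(s−c)) = √(13·0.4·6.6·6) ≈ √205.92 ≈ 14.3499
abc = 12.6·6.4·7.0 = 564.48
R = abc/(4·Area) ≈ 564.48/(4·14.3499) = 564.48/57.3997 ≈ 9.83421

R = 9.834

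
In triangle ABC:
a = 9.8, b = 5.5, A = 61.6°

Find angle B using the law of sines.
a/sin(A) = b/sin(B)  ⇒  sin(B) = b·sin(A)/a = 5.5·sin(61.6°)/9.8
sin(61.6°) ≈ 0.879649
sin(B) ≈ 5.5·0.879649/9.8 ≈ 4.83807/9.8 ≈ 0.49368
B = arcsin(0.49368) ≈ 29.5828°
(Since b ≤ a we need B ≤ A, so the obtuse alternative 180° − 29.5828° ≈ 150.417° is rejected.)

B = 29.58°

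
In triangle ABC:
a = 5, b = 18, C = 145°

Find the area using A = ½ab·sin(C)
A = ½·a·b·sin(C) = ½·5·18·sin(145°)
sin(145°) ≈ 0.573576
A ≈ ½·90·0.573576 = 45·0.573576 ≈ 25.8109

Area = 25.81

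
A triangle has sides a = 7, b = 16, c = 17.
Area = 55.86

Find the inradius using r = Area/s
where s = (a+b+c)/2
s = (7 + 16 + 17)/2 = 40/2 = 20
r = Area/s = 55.86/20 ≈ 2.793

r = 2.793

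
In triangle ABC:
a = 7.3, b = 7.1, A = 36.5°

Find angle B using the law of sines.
a/sin(A) = b/sin(B)  ⇒  sin(B) = b·sin(A)/a = 7.1·sin(36.5°)/7.3
sin(36.5°) ≈ 0.594823
sin(B) ≈ 7.1·0.594823/7.3 ≈ 4.22324/7.3 ≈ 0.578526
B = arcsin(0.578526) ≈ 35.347°
(Since b ≤ a we need B ≤ A, so the obtuse alternative 180° − 35.347° ≈ 144.653° is rejected.)

B = 35.35°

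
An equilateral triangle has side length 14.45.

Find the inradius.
r = Area/s with s the semi-perimeter.
Area = (√3/4)·14.45² = (√3/4)·208.8025 ≈ 0.433013·208.8025 ≈ 90.4141
s = 3·14.45/2 = 21.675
r ≈ 90.4141/21.675 ≈ 4.17136
(Equivalently r = side/(2√3) = 14.45/3.4641 ≈ 4.17136.)

r = 4.171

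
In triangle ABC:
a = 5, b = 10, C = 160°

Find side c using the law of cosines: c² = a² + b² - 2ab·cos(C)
c² = 5² + 10² − 2·5·10·cos(160°)
cos(160°) ≈ -0.939693
c² ≈ 25 + 100 − 100·(-0.939693) ≈ 125 + 93.9693 ≈ 218.969
c ≈ √218.969 ≈ 14.7976

c = 14.8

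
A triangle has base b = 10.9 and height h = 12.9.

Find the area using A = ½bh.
A = ½·b·h = ½·10.9·12.9 = ½·140.61 = 70.305

Area = 70.305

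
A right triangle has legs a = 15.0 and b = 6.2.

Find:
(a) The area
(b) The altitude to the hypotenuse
(a) The legs are perpendicular, so Area = ½·a·b = ½·15.0·6.2 = ½·93 = 46.5
(b) Hypotenuse c = √(a² + b²) = √(225 + 38.44) = √263.44 ≈ 16.2308
    Area = ½·c·h_c  ⇒  h_c = 2·Area/c = 93/16.2308 ≈ 5.72983

Area = 46.5, h_c = 5.73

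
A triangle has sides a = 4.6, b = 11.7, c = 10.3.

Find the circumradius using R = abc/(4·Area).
First find the area with Heron's formula.
s = (4.6 + 11.7 + 10.3)/2 = 13.3
Area = √(s(s−a)(s−b)(s−c)) = √(13.3·8.7·1.6·3) ≈ √555.408 ≈ 23.5671
abc = 4.6·11.7·10.3 = 554.346
R = abc/(4·Area) ≈ 554.346/(4·23.5671) = 554.346/94.2684 ≈ 5.88051

R = 5.881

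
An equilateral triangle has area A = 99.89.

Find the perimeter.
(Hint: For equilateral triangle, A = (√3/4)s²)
A = (√3/4)s²  ⇒  s² = 4A/√3 = 4·99.89/√3 = 399.56/1.73205 ≈ 230.686
s ≈ √230.686 ≈ 15.1884
Perimeter = 3s ≈ 3·15.1884 ≈ 45.5651

Perimeter = 45.57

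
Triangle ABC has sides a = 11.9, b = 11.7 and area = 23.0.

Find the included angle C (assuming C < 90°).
Area = ½·a·b·sin(C)  ⇒  sin(C) = 2·Area/(a·b) = 2·23.0/(11.9·11.7) = 46/139.23 ≈ 0.330389
C = arcsin(0.330389) ≈ 19.2924° (taking the acute solution since C < 90°)

C = 19.29°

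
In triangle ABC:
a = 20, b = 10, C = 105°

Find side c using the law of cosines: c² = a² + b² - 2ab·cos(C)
c² = 20² + 10² − 2·20·10·cos(105°)
cos(105°) ≈ -0.258819
c² ≈ 400 + 100 − 400·(-0.258819) ≈ 500 + 103.528 ≈ 603.528
c ≈ √603.528 ≈ 24.5668

c = 24.57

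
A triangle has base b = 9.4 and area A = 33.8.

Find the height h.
A = ½·b·h  ⇒  h = 2A/b = 2·33.8/9.4 = 67.6/9.4 ≈ 7.19149

h = 7.191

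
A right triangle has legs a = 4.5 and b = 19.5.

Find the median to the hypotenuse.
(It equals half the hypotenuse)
Hypotenuse c = √(a² + b²) = √(20.25 + 380.25) = √400.5 ≈ 20.0125
Median to hypotenuse = c/2 ≈ 20.0125/2 ≈ 10.0062

Median = 10.01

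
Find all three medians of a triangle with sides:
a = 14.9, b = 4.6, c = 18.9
Median formula: m_a = ½√(2b² + 2c² − a²) (and cyclically). a² = 222.01, b² = 21.16, c² = 357.21.
m_a = ½√(2·21.16 + 2·357.21 − 222.01) = ½√534.73 ≈ ½·23.1242 ≈ 11.5621
m_b = ½√(2·222.01 + 2·357.21 − 21.16) = ½√1137.28 ≈ ½·33.7236 ≈ 16.8618
m_c = ½√(2·222.01 + 2·21.16 − 357.21) = ½√129.13 ≈ ½·11.3635 ≈ 5.68177

m_a = 11.56, m_b = 16.86, m_c = 5.682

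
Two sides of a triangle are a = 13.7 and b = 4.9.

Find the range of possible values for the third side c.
Triangle inequality: |a − b| < c < a + b
|a − b| = |13.7 − 4.9| = 8.8
a + b = 13.7 + 4.9 = 18.6

8.8 < c < 18.6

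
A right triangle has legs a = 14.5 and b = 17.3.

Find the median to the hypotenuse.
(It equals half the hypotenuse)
Hypotenuse c = √(a² + b²) = √(210.25 + 299.29) = √509.54 ≈ 22.573
Median to hypotenuse = c/2 ≈ 22.573/2 ≈ 11.2865

Median = 11.29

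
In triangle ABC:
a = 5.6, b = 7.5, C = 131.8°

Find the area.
Two sides and the included angle (SAS): A = ½·a·b·sin(C) = ½·5.6·7.5·sin(131.8°)
sin(131.8°) ≈ 0.745476
A ≈ ½·42·0.745476 = 21·0.745476 ≈ 15.655

Area = 15.65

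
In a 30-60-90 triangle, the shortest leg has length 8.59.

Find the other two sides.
In a 30-60-90 triangle the sides are in ratio 1 : √3 : 2 (short leg : long leg : hypotenuse).
Long leg = 8.59·√3 ≈ 8.59·1.73205 ≈ 14.8783
Hypotenuse = 2·8.59 = 17.18

Long leg = 8.59√3 = 14.88, Hypotenuse = 17.18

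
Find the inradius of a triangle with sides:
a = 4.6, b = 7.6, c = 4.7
r = Area/s where s is the semi-perimeter.
s = (4.6 + 7.6 + 4.7)/2 = 16.9/2 = 8.45
Area = √(s(s−a)(s−b)(s−c)) = √(8.45·3.85·0.85·3.75) ≈ √103.697 ≈ 10.1832
r ≈ 10.1832/8.45 ≈ 1.20511

r = 1.205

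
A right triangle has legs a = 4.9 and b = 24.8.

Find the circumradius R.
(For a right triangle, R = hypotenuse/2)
Hypotenuse c = √(a² + b²) = √(24.01 + 615.04) = √639.05 ≈ 25.2794
R = c/2 ≈ 25.2794/2 ≈ 12.6397

R = 12.64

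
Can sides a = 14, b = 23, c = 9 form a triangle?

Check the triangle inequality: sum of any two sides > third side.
a + b vs c: 14 + 23 = 37 > 9  ✓
a + c vs b: 14 + 9 = 23 ≤ 23  ✗
b + c vs a: 23 + 9 = 32 > 14  ✓

No: 14 + 9 = 23 is not > 23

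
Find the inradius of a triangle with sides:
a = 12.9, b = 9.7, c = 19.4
r = Area/s where s is the semi-perimeter.
s = (12.9 + 9.7 + 19.4)/2 = 42/2 = 21
Area = √(s(s−a)(s−b)(s−c)) = √(21·8.1·11.3·1.6) ≈ √3075.41 ≈ 55.4564
r ≈ 55.4564/21 ≈ 2.64078

r = 2.641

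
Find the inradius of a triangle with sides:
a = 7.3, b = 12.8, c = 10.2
r = Area/s where s is the semi-perimeter.
s = (7.3 + 12.8 + 10.2)/2 = 30.3/2 = 15.15
Area = √(s(s−a)(s−b)(s−c)) = √(15.15·7.85·2.35·4.95) ≈ √1383.42 ≈ 37.1944
r ≈ 37.1944/15.15 ≈ 2.45508

r = 2.455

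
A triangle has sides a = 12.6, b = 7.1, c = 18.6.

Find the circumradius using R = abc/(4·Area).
First find the area with Heron's formula.
s = (12.6 + 7.1 + 18.6)/2 = 19.15
Area = √(s(s−a)(s−b)(s−c)) = √(19.15·6.55·12.05·0.55) ≈ √831.304 ≈ 28.8323
abc = 12.6·7.1·18.6 = 1663.956
R = abc/(4·Area) ≈ 1663.956/(4·28.8323) = 1663.956/115.329 ≈ 14.4279

R = 14.43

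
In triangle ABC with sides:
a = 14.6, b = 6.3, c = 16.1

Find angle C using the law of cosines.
c² = a² + b² − 2ab·cos(C)  ⇒  cos(C) = (a² + b² − c²)/(2ab)
cos(C) = (14.6² + 6.3² − 16.1²)/(2·14.6·6.3) = (213.16 + 39.69 − 259.21)/183.96 = -6.36/183.96 ≈ -0.0345727
C = arccos(-0.0345727) ≈ 91.9813°

C = 91.98°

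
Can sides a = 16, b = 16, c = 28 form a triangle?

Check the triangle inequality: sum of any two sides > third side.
a + b vs c: 16 + 16 = 32 > 28  ✓
a + c vs b: 16 + 28 = 44 > 16  ✓
b + c vs a: 16 + 28 = 44 > 16  ✓

Yes, triangle inequality satisfied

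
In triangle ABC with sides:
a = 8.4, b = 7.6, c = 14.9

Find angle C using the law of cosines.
c² = a² + b² − 2ab·cos(C)  ⇒  cos(C) = (a² + b² − c²)/(2ab)
cos(C) = (8.4² + 7.6² − 14.9²)/(2·8.4·7.6) = (70.56 + 57.76 − 222.01)/127.68 = -93.69/127.68 ≈ -0.733788
C = arccos(-0.733788) ≈ 137.205°

C = 137.2°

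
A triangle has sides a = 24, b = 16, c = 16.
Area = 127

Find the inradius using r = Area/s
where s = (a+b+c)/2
s = (24 + 16 + 16)/2 = 56/2 = 28
r = Area/s = 127/28 ≈ 4.53571

r = 4.536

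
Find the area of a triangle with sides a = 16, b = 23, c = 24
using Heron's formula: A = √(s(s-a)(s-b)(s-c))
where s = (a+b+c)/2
s = (16 + 23 + 24)/2 = 63/2 = 31.5
s − a = 15.5, s − b = 8.5, s − c = 7.5
s(s−a)(s−b)(s−c) = 31.5·15.5·8.5·7.5 = 31125.9375
Area = √31125.9375 ≈ 176.425

s = 31.5, Area = 176.4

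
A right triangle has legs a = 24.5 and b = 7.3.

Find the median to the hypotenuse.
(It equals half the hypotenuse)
Hypotenuse c = √(a² + b²) = √(600.25 + 53.29) = √653.54 ≈ 25.5644
Median to hypotenuse = c/2 ≈ 25.5644/2 ≈ 12.7822

Median = 12.78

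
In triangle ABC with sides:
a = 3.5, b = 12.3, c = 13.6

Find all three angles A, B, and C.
Law of cosines for each angle (a² = 12.25, b² = 151.29, c² = 184.96):
cos(A) = (b² + c² − a²)/(2bc) = (151.29 + 184.96 − 12.25)/(2·12.3·13.6) = 324/334.56 ≈ 0.968436  ⇒  A ≈ 14.4338°
cos(B) = (a² + c² − b²)/(2ac) = (12.25 + 184.96 − 151.29)/(2·3.5·13.6) = 45.92/95.2 ≈ 0.482353  ⇒  B ≈ 61.1608°
cos(C) = (a² + b² − c²)/(2ab) = (12.25 + 151.29 − 184.96)/(2·3.5·12.3) = -21.42/86.1 ≈ -0.24878  ⇒  C ≈ 104.405°
Check: A + B + C ≈ 180°

A = 14.43°, B = 61.16°, C = 104.4°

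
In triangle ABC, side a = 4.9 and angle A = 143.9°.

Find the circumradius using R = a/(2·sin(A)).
R = a/(2·sin(A)) = 4.9/(2·sin(143.9°))
sin(143.9°) ≈ 0.589196
R ≈ 4.9/(2·0.589196) = 4.9/1.17839 ≈ 4.15821

R = 4.158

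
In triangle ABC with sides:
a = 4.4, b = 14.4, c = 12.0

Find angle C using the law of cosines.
c² = a² + b² − 2ab·cos(C)  ⇒  cos(C) = (a² + b² − c²)/(2ab)
cos(C) = (4.4² + 14.4² − 12.0²)/(2·4.4·14.4) = (19.36 + 207.36 − 144)/126.72 = 82.72/126.72 ≈ 0.652778
C = arccos(0.652778) ≈ 49.2486°

C = 49.25°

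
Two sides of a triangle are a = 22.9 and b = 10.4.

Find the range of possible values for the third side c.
Triangle inequality: |a − b| < c < a + b
|a − b| = |22.9 − 10.4| = 12.5
a + b = 22.9 + 10.4 = 33.3

12.5 < c < 33.3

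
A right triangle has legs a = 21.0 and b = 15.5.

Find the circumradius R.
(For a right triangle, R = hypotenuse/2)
Hypotenuse c = √(a² + b²) = √(441 + 240.25) = √681.25 ≈ 26.1008
R = c/2 ≈ 26.1008/2 ≈ 13.0504

R = 13.05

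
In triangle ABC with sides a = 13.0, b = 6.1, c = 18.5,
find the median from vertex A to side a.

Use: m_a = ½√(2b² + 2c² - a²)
m_a = ½√(2·6.1² + 2·18.5² − 13.0²) = ½√(2·37.21 + 2·342.25 − 169) = ½√(74.42 + 684.5 − 169) = ½√589.92
√589.92 ≈ 24.2883, so m_a ≈ 12.1441

m_a = 12.14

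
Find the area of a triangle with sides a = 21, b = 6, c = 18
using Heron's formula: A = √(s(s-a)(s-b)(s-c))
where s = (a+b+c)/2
s = (21 + 6 + 18)/2 = 45/2 = 22.5
s − a = 1.5, s − b = 16.5, s − c = 4.5
s(s−a)(s−b)(s−c) = 22.5·1.5·16.5·4.5 = 2505.9375
Area = √2505.9375 ≈ 50.0593

s = 22.5, Area = 50.06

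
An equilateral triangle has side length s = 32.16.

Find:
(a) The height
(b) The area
(a) The height splits the triangle into two 30-60-90 halves: h = s·√3/2 = 32.16·1.73205/2 ≈ 55.7028/2 ≈ 27.8514
(b) Area = (√3/4)·s² = (√3/4)·32.16² = (√3/4)·1034.2656 ≈ 0.433013·1034.2656 ≈ 447.85

Height = 27.85, Area = 447.9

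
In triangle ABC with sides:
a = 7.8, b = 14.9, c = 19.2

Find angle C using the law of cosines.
c² = a² + b² − 2ab·cos(C)  ⇒  cos(C) = (a² + b² − c²)/(2ab)
cos(C) = (7.8² + 14.9² − 19.2²)/(2·7.8·14.9) = (60.84 + 222.01 − 368.64)/232.44 = -85.79/232.44 ≈ -0.369084
C = arccos(-0.369084) ≈ 111.659°

C = 111.7°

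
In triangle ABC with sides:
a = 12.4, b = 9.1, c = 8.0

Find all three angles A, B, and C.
Law of cosines for each angle (a² = 153.76, b² = 82.81, c² = 64):
cos(A) = (b² + c² − a²)/(2bc) = (82.81 + 64 − 153.76)/(2·9.1·8.0) = -6.95/145.6 ≈ -0.0477335  ⇒  A ≈ 92.736°
cos(B) = (a² + c² − b²)/(2ac) = (153.76 + 64 − 82.81)/(2·12.4·8.0) = 134.95/198.4 ≈ 0.680192  ⇒  B ≈ 47.1414°
cos(C) = (a² + b² − c²)/(2ab) = (153.76 + 82.81 − 64)/(2·12.4·9.1) = 172.57/225.68 ≈ 0.764667  ⇒  C ≈ 40.1226°
Check: A + B + C ≈ 180°

A = 92.74°, B = 47.14°, C = 40.12°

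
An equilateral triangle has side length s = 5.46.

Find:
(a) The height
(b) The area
(a) The height splits the triangle into two 30-60-90 halves: h = s·√3/2 = 5.46·1.73205/2 ≈ 9.457/2 ≈ 4.7285
(b) Area = (√3/4)·s² = (√3/4)·5.46² = (√3/4)·29.8116 ≈ 0.433013·29.8116 ≈ 12.9088

Height = 4.728, Area = 12.91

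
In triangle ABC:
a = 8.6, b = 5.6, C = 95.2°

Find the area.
Two sides and the included angle (SAS): A = ½·a·b·sin(C) = ½·8.6·5.6·sin(95.2°)
sin(95.2°) ≈ 0.995884
A ≈ ½·48.16·0.995884 = 24.08·0.995884 ≈ 23.9809

Area = 23.98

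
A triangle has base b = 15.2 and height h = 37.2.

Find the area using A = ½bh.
A = ½·b·h = ½·15.2·37.2 = ½·565.44 = 282.72

Area = 282.72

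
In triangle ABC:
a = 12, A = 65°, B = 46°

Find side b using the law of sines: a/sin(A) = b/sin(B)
a/sin(A) = b/sin(B)  ⇒  b = a·sin(B)/sin(A) = 12·sin(46°)/sin(65°)
sin(46°) ≈ 0.71934, sin(65°) ≈ 0.906308
b ≈ 12·0.71934/0.906308 ≈ 8.63208/0.906308 ≈ 9.52444

b = 9.524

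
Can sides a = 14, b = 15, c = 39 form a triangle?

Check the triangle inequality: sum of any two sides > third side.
a + b vs c: 14 + 15 = 29 ≤ 39  ✗
a + c vs b: 14 + 39 = 53 > 15  ✓
b + c vs a: 15 + 39 = 54 > 14  ✓

No: 14 + 15 = 29 is not > 39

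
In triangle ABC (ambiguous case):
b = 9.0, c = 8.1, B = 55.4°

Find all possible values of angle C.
b/sin(B) = c/sin(C)  ⇒  sin(C) = c·sin(B)/b = 8.1·sin(55.4°)/9.0
sin(55.4°) ≈ 0.823136
sin(C) ≈ 8.1·0.823136/9.0 ≈ 6.6674/9.0 ≈ 0.740823
Candidate 1: C₁ = arcsin(0.740823) ≈ 47.8015°  →  A = 180° − 55.4° − 47.8015° ≈ 76.7985° > 0, valid
Candidate 2: C₂ = 180° − C₁ ≈ 132.198°  →  A = 180° − 55.4° − 132.198° ≈ -7.5985° ≤ 0, not a valid triangle

C = 47.8° (one solution)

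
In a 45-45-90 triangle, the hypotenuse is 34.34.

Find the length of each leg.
In a 45-45-90 triangle hypotenuse = leg·√2, so leg = hypotenuse/√2.
Leg = 34.34/√2 ≈ 34.34/1.41421 ≈ 24.282

Each leg = 24.28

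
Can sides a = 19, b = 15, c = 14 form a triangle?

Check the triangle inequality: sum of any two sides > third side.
a + b vs c: 19 + 15 = 34 > 14  ✓
a + c vs b: 19 + 14 = 33 > 15  ✓
b + c vs a: 15 + 14 = 29 > 19  ✓

Yes, triangle inequality satisfied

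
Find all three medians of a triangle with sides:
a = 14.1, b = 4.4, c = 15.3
Median formula: m_a = ½√(2b² + 2c² − a²) (and cyclically). a² = 198.81, b² = 19.36, c² = 234.09.
m_a = ½√(2·19.36 + 2·234.09 − 198.81) = ½√308.09 ≈ ½·17.5525 ≈ 8.77625
m_b = ½√(2·198.81 + 2·234.09 − 19.36) = ½√846.44 ≈ ½·29.0936 ≈ 14.5468
m_c = ½√(2·198.81 + 2·19.36 − 234.09) = ½√202.25 ≈ ½·14.2215 ≈ 7.11073

m_a = 8.776, m_b = 14.55, m_c = 7.111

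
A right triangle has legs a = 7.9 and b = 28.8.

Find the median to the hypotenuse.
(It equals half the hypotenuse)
Hypotenuse c = √(a² + b²) = √(62.41 + 829.44) = √891.85 ≈ 29.8639
Median to hypotenuse = c/2 ≈ 29.8639/2 ≈ 14.9319

Median = 14.93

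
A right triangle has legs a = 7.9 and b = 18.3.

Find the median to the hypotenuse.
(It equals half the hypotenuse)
Hypotenuse c = √(a² + b²) = √(62.41 + 334.89) = √397.3 ≈ 19.9324
Median to hypotenuse = c/2 ≈ 19.9324/2 ≈ 9.96619

Median = 9.966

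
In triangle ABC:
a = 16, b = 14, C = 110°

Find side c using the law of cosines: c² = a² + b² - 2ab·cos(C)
c² = 16² + 14² − 2·16·14·cos(110°)
cos(110°) ≈ -0.34202
c² ≈ 256 + 196 − 448·(-0.34202) ≈ 452 + 153.225 ≈ 605.225
c ≈ √605.225 ≈ 24.6013

c = 24.6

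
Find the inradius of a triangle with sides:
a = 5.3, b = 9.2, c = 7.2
r = Area/s where s is the semi-perimeter.
s = (5.3 + 9.2 + 7.2)/2 = 21.7/2 = 10.85
Area = √(s(s−a)(s−b)(s−c)) = √(10.85·5.55·1.65·3.65) ≈ √362.66 ≈ 19.0436
r ≈ 19.0436/10.85 ≈ 1.75517

r = 1.755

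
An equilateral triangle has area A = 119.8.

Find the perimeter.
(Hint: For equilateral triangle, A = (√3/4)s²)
A = (√3/4)s²  ⇒  s² = 4A/√3 = 4·119.8/√3 = 479.2/1.73205 ≈ 276.666
s ≈ √276.666 ≈ 16.6333
Perimeter = 3s ≈ 3·16.6333 ≈ 49.8999

Perimeter = 49.9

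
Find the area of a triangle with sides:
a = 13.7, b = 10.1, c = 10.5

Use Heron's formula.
s = (13.7 + 10.1 + 10.5)/2 = 34.3/2 = 17.15
s − a = 3.45, s − b = 7.05, s − c = 6.65
s(s−a)(s−b)(s−c) = 17.15·3.45·7.05·6.65 ≈ 2773.92
Area = √2773.92 ≈ 52.668

Area = 52.67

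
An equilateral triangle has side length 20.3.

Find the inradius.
r = Area/s with s the semi-perimeter.
Area = (√3/4)·20.3² = (√3/4)·412.09 ≈ 0.433013·412.09 ≈ 178.44
s = 3·20.3/2 = 30.45
r ≈ 178.44/30.45 ≈ 5.86011
(Equivalently r = side/(2√3) = 20.3/3.4641 ≈ 5.86011.)

r = 5.86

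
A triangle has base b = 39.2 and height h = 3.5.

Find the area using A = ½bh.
A = ½·b·h = ½·39.2·3.5 = ½·137.2 = 68.6

Area = 68.6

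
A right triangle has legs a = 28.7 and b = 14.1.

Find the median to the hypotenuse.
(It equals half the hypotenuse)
Hypotenuse c = √(a² + b²) = √(823.69 + 198.81) = √1022.5 ≈ 31.9766
Median to hypotenuse = c/2 ≈ 31.9766/2 ≈ 15.9883

Median = 15.99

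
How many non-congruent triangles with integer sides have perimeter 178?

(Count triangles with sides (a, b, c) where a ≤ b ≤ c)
Let a ≤ b ≤ c with a + b + c = 178. The only binding inequality is a + b > c, i.e. 178 − c > c, so c < 178/2; and c ≥ 178/3 since c is the largest side.
So 60 ≤ c ≤ 88. For each c, b runs from ⌈(178 − c)/2⌉ up to c (then a = 178 − b − c satisfies 1 ≤ a ≤ b automatically), giving c − ⌈(178 − c)/2⌉ + 1 choices.
Summing over c: 2 + 3 + 5 + 6 + … + 42 + 44  (29 terms, c = 60, …, 88) = 660
Check (closed form: nearest integer to p²/48 for even p, (p+3)²/48 for odd p): 178²/48 = 31684/48 ≈ 660.08 → 660

660 triangles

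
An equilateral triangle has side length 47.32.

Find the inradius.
r = Area/s with s the semi-perimeter.
Area = (√3/4)·47.32² = (√3/4)·2239.1824 ≈ 0.433013·2239.1824 ≈ 969.594
s = 3·47.32/2 = 70.98
r ≈ 969.594/70.98 ≈ 13.6601
(Equivalently r = side/(2√3) = 47.32/3.4641 ≈ 13.6601.)

r = 13.66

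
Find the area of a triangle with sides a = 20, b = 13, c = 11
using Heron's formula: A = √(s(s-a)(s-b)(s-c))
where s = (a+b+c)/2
s = (20 + 13 + 11)/2 = 44/2 = 22
s − a = 2, s − b = 9, s − c = 11
s(s−a)(s−b)(s−c) = 22·2·9·11 = 4356
Area = √4356 ≈ 66

s = 22.0, Area = 66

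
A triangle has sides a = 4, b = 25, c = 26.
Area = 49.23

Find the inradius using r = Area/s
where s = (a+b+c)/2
s = (4 + 25 + 26)/2 = 55/2 = 27.5
r = Area/s = 49.23/27.5 ≈ 1.79018

r = 1.79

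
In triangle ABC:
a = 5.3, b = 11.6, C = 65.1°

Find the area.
Two sides and the included angle (SAS): A = ½·a·b·sin(C) = ½·5.3·11.6·sin(65.1°)
sin(65.1°) ≈ 0.907044
A ≈ ½·61.48·0.907044 = 30.74·0.907044 ≈ 27.8825

Area = 27.88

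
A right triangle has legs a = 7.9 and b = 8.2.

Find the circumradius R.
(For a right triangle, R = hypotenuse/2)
Hypotenuse c = √(a² + b²) = √(62.41 + 67.24) = √129.65 ≈ 11.3864
R = c/2 ≈ 11.3864/2 ≈ 5.6932

R = 5.693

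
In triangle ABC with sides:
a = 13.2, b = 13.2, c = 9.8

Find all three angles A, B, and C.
Law of cosines for each angle (a² = 174.24, b² = 174.24, c² = 96.04):
cos(A) = (b² + c² − a²)/(2bc) = (174.24 + 96.04 − 174.24)/(2·13.2·9.8) = 96.04/258.72 ≈ 0.371212  ⇒  A ≈ 68.2096°
cos(B) = (a² + c² − b²)/(2ac) = (174.24 + 96.04 − 174.24)/(2·13.2·9.8) = 96.04/258.72 ≈ 0.371212  ⇒  B ≈ 68.2096°
cos(C) = (a² + b² − c²)/(2ab) = (174.24 + 174.24 − 96.04)/(2·13.2·13.2) = 252.44/348.48 ≈ 0.724403  ⇒  C ≈ 43.5808°
Check: A + B + C ≈ 180°

A = 68.21°, B = 68.21°, C = 43.58°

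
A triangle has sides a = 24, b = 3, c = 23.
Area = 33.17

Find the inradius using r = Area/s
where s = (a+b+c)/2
s = (24 + 3 + 23)/2 = 50/2 = 25
r = Area/s = 33.17/25 ≈ 1.3268

r = 1.327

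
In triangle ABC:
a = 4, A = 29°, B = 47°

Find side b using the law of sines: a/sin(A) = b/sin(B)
a/sin(A) = b/sin(B)  ⇒  b = a·sin(B)/sin(A) = 4·sin(47°)/sin(29°)
sin(47°) ≈ 0.731354, sin(29°) ≈ 0.48481
b ≈ 4·0.731354/0.48481 ≈ 2.92541/0.48481 ≈ 6.03415

b = 6.034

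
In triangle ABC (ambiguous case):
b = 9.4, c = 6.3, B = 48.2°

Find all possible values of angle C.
b/sin(B) = c/sin(C)  ⇒  sin(C) = c·sin(B)/b = 6.3·sin(48.2°)/9.4
sin(48.2°) ≈ 0.745476
sin(C) ≈ 6.3·0.745476/9.4 ≈ 4.6965/9.4 ≈ 0.499628
Candidate 1: C₁ = arcsin(0.499628) ≈ 29.9754°  →  A = 180° − 48.2° − 29.9754° ≈ 101.825° > 0, valid
Candidate 2: C₂ = 180° − C₁ ≈ 150.025°  →  A = 180° − 48.2° − 150.025° ≈ -18.2246° ≤ 0, not a valid triangle

C = 29.98° (one solution)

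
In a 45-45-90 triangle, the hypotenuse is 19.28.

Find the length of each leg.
In a 45-45-90 triangle hypotenuse = leg·√2, so leg = hypotenuse/√2.
Leg = 19.28/√2 ≈ 19.28/1.41421 ≈ 13.633

Each leg = 13.63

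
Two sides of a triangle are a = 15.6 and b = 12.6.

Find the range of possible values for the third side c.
Triangle inequality: |a − b| < c < a + b
|a − b| = |15.6 − 12.6| = 3
a + b = 15.6 + 12.6 = 28.2

3 < c < 28.2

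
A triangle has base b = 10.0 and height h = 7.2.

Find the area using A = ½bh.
A = ½·b·h = ½·10.0·7.2 = ½·72 = 36

Area = 36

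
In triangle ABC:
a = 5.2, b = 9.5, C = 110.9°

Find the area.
Two sides and the included angle (SAS): A = ½·a·b·sin(C) = ½·5.2·9.5·sin(110.9°)
sin(110.9°) ≈ 0.934204
A ≈ ½·49.4·0.934204 = 24.7·0.934204 ≈ 23.0749

Area = 23.07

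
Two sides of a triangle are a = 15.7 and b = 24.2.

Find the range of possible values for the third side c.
Triangle inequality: |a − b| < c < a + b
|a − b| = |15.7 − 24.2| = 8.5
a + b = 15.7 + 24.2 = 39.9

8.5 < c < 39.9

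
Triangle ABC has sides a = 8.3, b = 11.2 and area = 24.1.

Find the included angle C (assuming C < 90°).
Area = ½·a·b·sin(C)  ⇒  sin(C) = 2·Area/(a·b) = 2·24.1/(8.3·11.2) = 48.2/92.96 ≈ 0.518503
C = arcsin(0.518503) ≈ 31.2319° (taking the acute solution since C < 90°)

C = 31.23°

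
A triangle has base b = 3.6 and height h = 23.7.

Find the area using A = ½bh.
A = ½·b·h = ½·3.6·23.7 = ½·85.32 = 42.66

Area = 42.66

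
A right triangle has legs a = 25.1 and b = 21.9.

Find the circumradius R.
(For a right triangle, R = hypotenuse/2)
Hypotenuse c = √(a² + b²) = √(630.01 + 479.61) = √1109.62 ≈ 33.311
R = c/2 ≈ 33.311/2 ≈ 16.6555

R = 16.66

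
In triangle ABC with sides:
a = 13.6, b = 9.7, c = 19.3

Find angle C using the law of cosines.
c² = a² + b² − 2ab·cos(C)  ⇒  cos(C) = (a² + b² − c²)/(2ab)
cos(C) = (13.6² + 9.7² − 19.3²)/(2·13.6·9.7) = (184.96 + 94.09 − 372.49)/263.84 = -93.44/263.84 ≈ -0.354154
C = arccos(-0.354154) ≈ 110.742°

C = 110.7°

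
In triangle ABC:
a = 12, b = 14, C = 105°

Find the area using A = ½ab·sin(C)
A = ½·a·b·sin(C) = ½·12·14·sin(105°)
sin(105°) ≈ 0.965926
A ≈ ½·168·0.965926 = 84·0.965926 ≈ 81.1378

Area = 81.14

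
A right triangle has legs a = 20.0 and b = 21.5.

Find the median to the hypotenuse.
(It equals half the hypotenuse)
Hypotenuse c = √(a² + b²) = √(400 + 462.25) = √862.25 ≈ 29.3641
Median to hypotenuse = c/2 ≈ 29.3641/2 ≈ 14.682

Median = 14.68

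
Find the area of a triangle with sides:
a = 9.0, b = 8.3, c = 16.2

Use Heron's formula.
s = (9.0 + 8.3 + 16.2)/2 = 33.5/2 = 16.75
s − a = 7.75, s − b = 8.45, s − c = 0.55
s(s−a)(s−b)(s−c) = 16.75·7.75·8.45·0.55 ≈ 603.304
Area = √603.304 ≈ 24.5622

Area = 24.56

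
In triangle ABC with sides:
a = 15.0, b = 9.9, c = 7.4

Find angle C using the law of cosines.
c² = a² + b² − 2ab·cos(C)  ⇒  cos(C) = (a² + b² − c²)/(2ab)
cos(C) = (15.0² + 9.9² − 7.4²)/(2·15.0·9.9) = (225 + 98.01 − 54.76)/297 = 268.25/297 ≈ 0.903199
C = arccos(0.903199) ≈ 25.4182°

C = 25.42°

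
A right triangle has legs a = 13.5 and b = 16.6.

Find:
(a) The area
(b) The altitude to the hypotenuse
(a) The legs are perpendicular, so Area = ½·a·b = ½·13.5·16.6 = ½·224.1 = 112.05
(b) Hypotenuse c = √(a² + b²) = √(182.25 + 275.56) = √457.81 ≈ 21.3965
    Area = ½·c·h_c  ⇒  h_c = 2·Area/c = 224.1/21.3965 ≈ 10.4737

Area = 112.05, h_c = 10.47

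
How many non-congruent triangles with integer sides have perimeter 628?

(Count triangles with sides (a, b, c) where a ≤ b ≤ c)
Let a ≤ b ≤ c with a + b + c = 628. The only binding inequality is a + b > c, i.e. 628 − c > c, so c < 628/2; and c ≥ 628/3 since c is the largest side.
So 210 ≤ c ≤ 313. For each c, b runs from ⌈(628 − c)/2⌉ up to c (then a = 628 − b − c satisfies 1 ≤ a ≤ b automatically), giving c − ⌈(628 − c)/2⌉ + 1 choices.
Summing over c: 2 + 3 + 5 + 6 + … + 155 + 156  (104 terms, c = 210, …, 313) = 8216
Check (closed form: nearest integer to p²/48 for even p, (p+3)²/48 for odd p): 628²/48 = 394384/48 ≈ 8216.33 → 8216

8216 triangles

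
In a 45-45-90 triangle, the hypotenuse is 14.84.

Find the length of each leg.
In a 45-45-90 triangle hypotenuse = leg·√2, so leg = hypotenuse/√2.
Leg = 14.84/√2 ≈ 14.84/1.41421 ≈ 10.4935

Each leg = 10.49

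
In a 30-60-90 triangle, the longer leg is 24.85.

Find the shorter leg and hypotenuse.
In a 30-60-90 triangle the sides are in ratio 1 : √3 : 2, so short leg = long leg/√3 and hypotenuse = 2·(short leg).
Short leg = 24.85/√3 ≈ 24.85/1.73205 ≈ 14.3472
Hypotenuse = 2·14.3472 ≈ 28.6943

Short leg = 14.35, Hypotenuse = 28.69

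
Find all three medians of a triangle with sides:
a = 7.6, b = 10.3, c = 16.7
Median formula: m_a = ½√(2b² + 2c² − a²) (and cyclically). a² = 57.76, b² = 106.09, c² = 278.89.
m_a = ½√(2·106.09 + 2·278.89 − 57.76) = ½√712.2 ≈ ½·26.6871 ≈ 13.3435
m_b = ½√(2·57.76 + 2·278.89 − 106.09) = ½√567.21 ≈ ½·23.8162 ≈ 11.9081
m_c = ½√(2·57.76 + 2·106.09 − 278.89) = ½√48.81 ≈ ½·6.98642 ≈ 3.49321

m_a = 13.34, m_b = 11.91, m_c = 3.493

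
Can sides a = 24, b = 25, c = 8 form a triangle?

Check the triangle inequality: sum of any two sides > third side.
a + b vs c: 24 + 25 = 49 > 8  ✓
a + c vs b: 24 + 8 = 32 > 25  ✓
b + c vs a: 25 + 8 = 33 > 24  ✓

Yes, triangle inequality satisfied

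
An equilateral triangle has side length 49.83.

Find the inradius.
r = Area/s with s the semi-perimeter.
Area = (√3/4)·49.83² = (√3/4)·2483.0289 ≈ 0.433013·2483.0289 ≈ 1075.18
s = 3·49.83/2 = 74.745
r ≈ 1075.18/74.745 ≈ 14.3847
(Equivalently r = side/(2√3) = 49.83/3.4641 ≈ 14.3847.)

r = 14.38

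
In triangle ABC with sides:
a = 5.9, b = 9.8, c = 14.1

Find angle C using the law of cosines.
c² = a² + b² − 2ab·cos(C)  ⇒  cos(C) = (a² + b² − c²)/(2ab)
cos(C) = (5.9² + 9.8² − 14.1²)/(2·5.9·9.8) = (34.81 + 96.04 − 198.81)/115.64 = -67.96/115.64 ≈ -0.587686
C = arccos(-0.587686) ≈ 125.993°

C = 126°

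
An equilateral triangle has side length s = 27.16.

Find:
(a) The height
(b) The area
(a) The height splits the triangle into two 30-60-90 halves: h = s·√3/2 = 27.16·1.73205/2 ≈ 47.0425/2 ≈ 23.5212
(b) Area = (√3/4)·s² = (√3/4)·27.16² = (√3/4)·737.6656 ≈ 0.433013·737.6656 ≈ 319.419

Height = 23.52, Area = 319.4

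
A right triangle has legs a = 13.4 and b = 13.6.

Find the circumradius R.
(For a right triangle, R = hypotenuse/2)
Hypotenuse c = √(a² + b²) = √(179.56 + 184.96) = √364.52 ≈ 19.0924
R = c/2 ≈ 19.0924/2 ≈ 9.5462

R = 9.546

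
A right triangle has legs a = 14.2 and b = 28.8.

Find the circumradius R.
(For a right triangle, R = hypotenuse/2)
Hypotenuse c = √(a² + b²) = √(201.64 + 829.44) = √1031.08 ≈ 32.1104
R = c/2 ≈ 32.1104/2 ≈ 16.0552

R = 16.06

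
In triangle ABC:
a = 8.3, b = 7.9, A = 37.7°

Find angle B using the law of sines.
a/sin(A) = b/sin(B)  ⇒  sin(B) = b·sin(A)/a = 7.9·sin(37.7°)/8.3
sin(37.7°) ≈ 0.611527
sin(B) ≈ 7.9·0.611527/8.3 ≈ 4.83106/8.3 ≈ 0.582056
B = arcsin(0.582056) ≈ 35.5953°
(Since b ≤ a we need B ≤ A, so the obtuse alternative 180° − 35.5953° ≈ 144.405° is rejected.)

B = 35.6°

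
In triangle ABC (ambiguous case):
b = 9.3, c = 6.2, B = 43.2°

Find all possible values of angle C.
b/sin(B) = c/sin(C)  ⇒  sin(C) = c·sin(B)/b = 6.2·sin(43.2°)/9.3
sin(43.2°) ≈ 0.684547
sin(C) ≈ 6.2·0.684547/9.3 ≈ 4.24419/9.3 ≈ 0.456365
Candidate 1: C₁ = arcsin(0.456365) ≈ 27.1528°  →  A = 180° − 43.2° − 27.1528° ≈ 109.647° > 0, valid
Candidate 2: C₂ = 180° − C₁ ≈ 152.847°  →  A = 180° − 43.2° − 152.847° ≈ -16.0472° ≤ 0, not a valid triangle

C = 27.15° (one solution)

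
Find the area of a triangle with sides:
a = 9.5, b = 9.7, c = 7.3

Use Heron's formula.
s = (9.5 + 9.7 + 7.3)/2 = 26.5/2 = 13.25
s − a = 3.75, s − b = 3.55, s − c = 5.95
s(s−a)(s−b)(s−c) = 13.25·3.75·3.55·5.95 ≈ 1049.52
Area = √1049.52 ≈ 32.3964

Area = 32.4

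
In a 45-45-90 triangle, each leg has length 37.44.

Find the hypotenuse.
In a 45-45-90 triangle the sides are in ratio 1 : 1 : √2, so hypotenuse = leg·√2.
Hypotenuse = 37.44·√2 ≈ 37.44·1.41421 ≈ 52.9482

Hypotenuse = 37.44√2 = 52.95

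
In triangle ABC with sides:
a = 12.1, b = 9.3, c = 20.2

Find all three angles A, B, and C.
Law of cosines for each angle (a² = 146.41, b² = 86.49, c² = 408.04):
cos(A) = (b² + c² − a²)/(2bc) = (86.49 + 408.04 − 146.41)/(2·9.3·20.2) = 348.12/375.72 ≈ 0.926541  ⇒  A ≈ 22.0981°
cos(B) = (a² + c² − b²)/(2ac) = (146.41 + 408.04 − 86.49)/(2·12.1·20.2) = 467.96/488.84 ≈ 0.957287  ⇒  B ≈ 16.8065°
cos(C) = (a² + b² − c²)/(2ab) = (146.41 + 86.49 − 408.04)/(2·12.1·9.3) = -175.14/225.06 ≈ -0.778192  ⇒  C ≈ 141.095°
Check: A + B + C ≈ 180°

A = 22.1°, B = 16.81°, C = 141.1°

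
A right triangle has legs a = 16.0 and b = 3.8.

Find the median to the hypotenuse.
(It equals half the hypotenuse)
Hypotenuse c = √(a² + b²) = √(256 + 14.44) = √270.44 ≈ 16.4451
Median to hypotenuse = c/2 ≈ 16.4451/2 ≈ 8.22253

Median = 8.223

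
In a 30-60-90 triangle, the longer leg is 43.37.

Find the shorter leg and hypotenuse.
In a 30-60-90 triangle the sides are in ratio 1 : √3 : 2, so short leg = long leg/√3 and hypotenuse = 2·(short leg).
Short leg = 43.37/√3 ≈ 43.37/1.73205 ≈ 25.0397
Hypotenuse = 2·25.0397 ≈ 50.0794

Short leg = 25.04, Hypotenuse = 50.08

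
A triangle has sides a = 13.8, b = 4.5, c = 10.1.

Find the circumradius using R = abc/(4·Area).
First find the area with Heron's formula.
s = (13.8 + 4.5 + 10.1)/2 = 14.2
Area = √(s(s−a)(s−b)(s−c)) = √(14.2·0.4·9.7·4.1) ≈ √225.894 ≈ 15.0298
abc = 13.8·4.5·10.1 = 627.21
R = abc/(4·Area) ≈ 627.21/(4·15.0298) = 627.21/60.119 ≈ 10.4328

R = 10.43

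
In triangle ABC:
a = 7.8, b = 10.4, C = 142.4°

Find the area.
Two sides and the included angle (SAS): A = ½·a·b·sin(C) = ½·7.8·10.4·sin(142.4°)
sin(142.4°) ≈ 0.610145
A ≈ ½·81.12·0.610145 = 40.56·0.610145 ≈ 24.7475

Area = 24.75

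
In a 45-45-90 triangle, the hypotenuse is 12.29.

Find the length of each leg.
In a 45-45-90 triangle hypotenuse = leg·√2, so leg = hypotenuse/√2.
Leg = 12.29/√2 ≈ 12.29/1.41421 ≈ 8.69034

Each leg = 8.69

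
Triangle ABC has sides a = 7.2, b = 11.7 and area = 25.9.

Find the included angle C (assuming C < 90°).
Area = ½·a·b·sin(C)  ⇒  sin(C) = 2·Area/(a·b) = 2·25.9/(7.2·11.7) = 51.8/84.24 ≈ 0.61491
C = arcsin(0.61491) ≈ 37.9454° (taking the acute solution since C < 90°)

C = 37.95°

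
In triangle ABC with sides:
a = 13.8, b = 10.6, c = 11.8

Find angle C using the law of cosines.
c² = a² + b² − 2ab·cos(C)  ⇒  cos(C) = (a² + b² − c²)/(2ab)
cos(C) = (13.8² + 10.6² − 11.8²)/(2·13.8·10.6) = (190.44 + 112.36 − 139.24)/292.56 = 163.56/292.56 ≈ 0.559065
C = arccos(0.559065) ≈ 56.0089°

C = 56.01°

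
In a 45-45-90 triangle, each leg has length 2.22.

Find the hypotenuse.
In a 45-45-90 triangle the sides are in ratio 1 : 1 : √2, so hypotenuse = leg·√2.
Hypotenuse = 2.22·√2 ≈ 2.22·1.41421 ≈ 3.13955

Hypotenuse = 2.22√2 = 3.14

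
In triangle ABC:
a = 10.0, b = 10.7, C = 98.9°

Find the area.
Two sides and the included angle (SAS): A = ½·a·b·sin(C) = ½·10.0·10.7·sin(98.9°)
sin(98.9°) ≈ 0.98796
A ≈ ½·107·0.98796 = 53.5·0.98796 ≈ 52.8559

Area = 52.86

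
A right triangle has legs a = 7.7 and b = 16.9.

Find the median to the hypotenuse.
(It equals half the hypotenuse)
Hypotenuse c = √(a² + b²) = √(59.29 + 285.61) = √344.9 ≈ 18.5715
Median to hypotenuse = c/2 ≈ 18.5715/2 ≈ 9.28574

Median = 9.286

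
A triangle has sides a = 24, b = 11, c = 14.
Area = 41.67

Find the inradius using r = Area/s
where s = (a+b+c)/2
s = (24 + 11 + 14)/2 = 49/2 = 24.5
r = Area/s = 41.67/24.5 ≈ 1.70082

r = 1.701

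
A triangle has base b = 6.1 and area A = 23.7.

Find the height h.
A = ½·b·h  ⇒  h = 2A/b = 2·23.7/6.1 = 47.4/6.1 ≈ 7.77049

h = 7.77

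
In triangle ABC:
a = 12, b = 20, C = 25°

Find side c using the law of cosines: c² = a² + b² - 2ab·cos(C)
c² = 12² + 20² − 2·12·20·cos(25°)
cos(25°) ≈ 0.906308
c² ≈ 144 + 400 − 480·(0.906308) ≈ 544 − 435.028 ≈ 108.972
c ≈ √108.972 ≈ 10.439

c = 10.44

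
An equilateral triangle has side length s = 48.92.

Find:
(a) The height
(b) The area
(a) The height splits the triangle into two 30-60-90 halves: h = s·√3/2 = 48.92·1.73205/2 ≈ 84.7319/2 ≈ 42.366
(b) Area = (√3/4)·s² = (√3/4)·48.92² = (√3/4)·2393.1664 ≈ 0.433013·2393.1664 ≈ 1036.27

Height = 42.37, Area = 1036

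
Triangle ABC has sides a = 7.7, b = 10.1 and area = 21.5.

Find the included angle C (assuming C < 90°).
Area = ½·a·b·sin(C)  ⇒  sin(C) = 2·Area/(a·b) = 2·21.5/(7.7·10.1) = 43/77.77 ≈ 0.552912
C = arcsin(0.552912) ≈ 33.567° (taking the acute solution since C < 90°)

C = 33.57°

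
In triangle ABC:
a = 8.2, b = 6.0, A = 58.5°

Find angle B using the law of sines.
a/sin(A) = b/sin(B)  ⇒  sin(B) = b·sin(A)/a = 6.0·sin(58.5°)/8.2
sin(58.5°) ≈ 0.85264
sin(B) ≈ 6.0·0.85264/8.2 ≈ 5.11584/8.2 ≈ 0.623883
B = arcsin(0.623883) ≈ 38.6003°
(Since b ≤ a we need B ≤ A, so the obtuse alternative 180° − 38.6003° ≈ 141.4° is rejected.)

B = 38.6°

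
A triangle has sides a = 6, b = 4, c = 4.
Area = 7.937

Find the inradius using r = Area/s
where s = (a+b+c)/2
s = (6 + 4 + 4)/2 = 14/2 = 7
r = Area/s = 7.937/7 ≈ 1.13386

r = 1.134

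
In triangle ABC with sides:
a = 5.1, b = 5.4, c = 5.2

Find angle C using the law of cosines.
c² = a² + b² − 2ab·cos(C)  ⇒  cos(C) = (a² + b² − c²)/(2ab)
cos(C) = (5.1² + 5.4² − 5.2²)/(2·5.1·5.4) = (26.01 + 29.16 − 27.04)/55.08 = 28.13/55.08 ≈ 0.510712
C = arccos(0.510712) ≈ 59.2888°

C = 59.29°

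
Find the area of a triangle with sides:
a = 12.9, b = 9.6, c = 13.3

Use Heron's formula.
s = (12.9 + 9.6 + 13.3)/2 = 35.8/2 = 17.9
s − a = 5, s − b = 8.3, s − c = 4.6
s(s−a)(s−b)(s−c) = 17.9·5·8.3·4.6 ≈ 3417.11
Area = √3417.11 ≈ 58.4561

Area = 58.46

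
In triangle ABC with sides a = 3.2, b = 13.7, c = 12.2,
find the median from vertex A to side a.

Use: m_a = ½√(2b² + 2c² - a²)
m_a = ½√(2·13.7² + 2·12.2² − 3.2²) = ½√(2·187.69 + 2·148.84 − 10.24) = ½√(375.38 + 297.68 − 10.24) = ½√662.82
√662.82 ≈ 25.7453, so m_a ≈ 12.8726

m_a = 12.87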